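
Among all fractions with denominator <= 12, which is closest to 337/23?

Expand x = 337/23 as a continued fraction with the Euclidean algorithm:
  337 = 14*23 + 15, so a_0 = 14.
  23 = 1*15 + 8, so a_1 = 1.
  15 = 1*8 + 7, so a_2 = 1.
  8 = 1*7 + 1, so a_3 = 1.
  7 = 7*1 + 0, so a_4 = 7.
so x = [14; 1, 1, 1, 7].
Convergents (p_i = a_i*p_{i-1} + p_{i-2}, q_i = a_i*q_{i-1} + q_{i-2} with p_{-2}=0, p_{-1}=1, q_{-2}=1, q_{-1}=0), until the denominator exceeds 12:
  i=0: a_0=14, p_0 = 14*1 + 0 = 14, q_0 = 14*0 + 1 = 1.
  i=1: a_1=1, p_1 = 1*14 + 1 = 15, q_1 = 1*1 + 0 = 1.
  i=2: a_2=1, p_2 = 1*15 + 14 = 29, q_2 = 1*1 + 1 = 2.
  i=3: a_3=1, p_3 = 1*29 + 15 = 44, q_3 = 1*2 + 1 = 3.
  i=4: a_4=7, p_4 = 7*44 + 29 = 337, q_4 = 7*3 + 2 = 23.
q_4 = 23 > 12, so the last convergent with denominator <= 12 is p_3/q_3 = 44/3.
The closest fraction with denominator <= 12 is either p_3/q_3 or the intermediate fraction (k*p_3 + p_2)/(k*q_3 + q_2) with the largest k >= 1 whose denominator stays <= 12; these approach x as k grows, and every other convergent or intermediate fraction in range is farther away.
Largest k: floor((12 - q_2)/q_3) = floor((12 - 2)/3) = 3.
That gives (3*44 + 29)/(3*3 + 2) = 161/11.
Compare the errors: |x - 44/3| = |337*3 - 44*23|/(23*3) = 1/69, and |x - 161/11| = |337*11 - 161*23|/(23*11) = 4/253.
Cross-multiplying, 1*253 = 253 < 276 = 4*69, so 1/69 is smaller: the convergent 44/3 is closer to x than 161/11.

44/3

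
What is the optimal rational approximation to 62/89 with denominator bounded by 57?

39/56

Expand x = 62/89 as a continued fraction with the Euclidean algorithm:
  62 = 0*89 + 62, so a_0 = 0.
  89 = 1*62 + 27, so a_1 = 1.
  62 = 2*27 + 8, so a_2 = 2.
  27 = 3*8 + 3, so a_3 = 3.
  8 = 2*3 + 2, so a_4 = 2.
  3 = 1*2 + 1, so a_5 = 1.
  2 = 2*1 + 0, so a_6 = 2.
so x = [0; 1, 2, 3, 2, 1, 2].
Convergents (p_i = a_i*p_{i-1} + p_{i-2}, q_i = a_i*q_{i-1} + q_{i-2} with p_{-2}=0, p_{-1}=1, q_{-2}=1, q_{-1}=0), until the denominator exceeds 57:
  i=0: a_0=0, p_0 = 0*1 + 0 = 0, q_0 = 0*0 + 1 = 1.
  i=1: a_1=1, p_1 = 1*0 + 1 = 1, q_1 = 1*1 + 0 = 1.
  i=2: a_2=2, p_2 = 2*1 + 0 = 2, q_2 = 2*1 + 1 = 3.
  i=3: a_3=3, p_3 = 3*2 + 1 = 7, q_3 = 3*3 + 1 = 10.
  i=4: a_4=2, p_4 = 2*7 + 2 = 16, q_4 = 2*10 + 3 = 23.
  i=5: a_5=1, p_5 = 1*16 + 7 = 23, q_5 = 1*23 + 10 = 33.
  i=6: a_6=2, p_6 = 2*23 + 16 = 62, q_6 = 2*33 + 23 = 89.
q_6 = 89 > 57, so the last convergent with denominator <= 57 is p_5/q_5 = 23/33.
The closest fraction with denominator <= 57 is either p_5/q_5 or the intermediate fraction (k*p_5 + p_4)/(k*q_5 + q_4) with the largest k >= 1 whose denominator stays <= 57; these approach x as k grows, and every other convergent or intermediate fraction in range is farther away.
Largest k: floor((57 - q_4)/q_5) = floor((57 - 23)/33) = 1.
That gives (1*23 + 16)/(1*33 + 23) = 39/56.
Compare the errors: |x - 23/33| = |62*33 - 23*89|/(89*33) = 1/2937, and |x - 39/56| = |62*56 - 39*89|/(89*56) = 1/4984.
Cross-multiplying, 1*2937 = 2937 < 4984 = 1*4984, so 1/4984 is smaller: the intermediate fraction 39/56 is closer to x than 23/33.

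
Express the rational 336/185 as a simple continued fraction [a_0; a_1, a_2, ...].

Run the Euclidean algorithm on 336 and 185; the successive quotients are the partial quotients a_0, a_1, ... (each step inverts the fractional part left over by the previous one):
  336 = 1*185 + 151, so a_0 = 1.
  185 = 1*151 + 34, so a_1 = 1.
  151 = 4*34 + 15, so a_2 = 4.
  34 = 2*15 + 4, so a_3 = 2.
  15 = 3*4 + 3, so a_4 = 3.
  4 = 1*3 + 1, so a_5 = 1.
  3 = 3*1 + 0, so a_6 = 3.
The remainder reaches 0 after 7 divisions, so the expansion has 7 partial quotients, read off in order.

[1; 1, 4, 2, 3, 1, 3]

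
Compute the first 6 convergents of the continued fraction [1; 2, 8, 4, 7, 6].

Using the convergent recurrence p_i = a_i*p_{i-1} + p_{i-2}, q_i = a_i*q_{i-1} + q_{i-2} with p_{-2}=0, p_{-1}=1, q_{-2}=1, q_{-1}=0:
  i=0: a_0=1, p_0 = 1*1 + 0 = 1, q_0 = 1*0 + 1 = 1.
  i=1: a_1=2, p_1 = 2*1 + 1 = 3, q_1 = 2*1 + 0 = 2.
  i=2: a_2=8, p_2 = 8*3 + 1 = 25, q_2 = 8*2 + 1 = 17.
  i=3: a_3=4, p_3 = 4*25 + 3 = 103, q_3 = 4*17 + 2 = 70.
  i=4: a_4=7, p_4 = 7*103 + 25 = 746, q_4 = 7*70 + 17 = 507.
  i=5: a_5=6, p_5 = 6*746 + 103 = 4579, q_5 = 6*507 + 70 = 3112.

1/1, 3/2, 25/17, 103/70, 746/507, 4579/3112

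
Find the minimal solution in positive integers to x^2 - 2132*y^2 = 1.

First expand sqrt(2132) as a continued fraction. With x_i = (sqrt(2132) + m_i)/d_i and (m_0, d_0) = (0, 1): a_0 = floor(sqrt(2132)) = 46, since 46^2 = 2116 <= 2132 < 2209 = 47^2.
Iterate m_{i+1} = d_i*a_i - m_i, d_{i+1} = (2132 - m_{i+1}^2)/d_i, a_{i+1} = floor((a_0 + m_{i+1})/d_{i+1}):
  m_1 = 1*46 - 0 = 46, d_1 = (2132 - 46^2)/1 = 16/1 = 16, a_1 = floor((46 + 46)/16) = 5.
  m_2 = 16*5 - 46 = 34, d_2 = (2132 - 34^2)/16 = 976/16 = 61, a_2 = floor((46 + 34)/61) = 1.
  m_3 = 61*1 - 34 = 27, d_3 = (2132 - 27^2)/61 = 1403/61 = 23, a_3 = floor((46 + 27)/23) = 3.
  m_4 = 23*3 - 27 = 42, d_4 = (2132 - 42^2)/23 = 368/23 = 16, a_4 = floor((46 + 42)/16) = 5.
  m_5 = 16*5 - 42 = 38, d_5 = (2132 - 38^2)/16 = 688/16 = 43, a_5 = floor((46 + 38)/43) = 1.
  m_6 = 43*1 - 38 = 5, d_6 = (2132 - 5^2)/43 = 2107/43 = 49, a_6 = floor((46 + 5)/49) = 1.
  m_7 = 49*1 - 5 = 44, d_7 = (2132 - 44^2)/49 = 196/49 = 4, a_7 = floor((46 + 44)/4) = 22.
  m_8 = 4*22 - 44 = 44, d_8 = (2132 - 44^2)/4 = 196/4 = 49, a_8 = floor((46 + 44)/49) = 1.
  m_9 = 49*1 - 44 = 5, d_9 = (2132 - 5^2)/49 = 2107/49 = 43, a_9 = floor((46 + 5)/43) = 1.
  m_10 = 43*1 - 5 = 38, d_10 = (2132 - 38^2)/43 = 688/43 = 16, a_10 = floor((46 + 38)/16) = 5.
  m_11 = 16*5 - 38 = 42, d_11 = (2132 - 42^2)/16 = 368/16 = 23, a_11 = floor((46 + 42)/23) = 3.
  m_12 = 23*3 - 42 = 27, d_12 = (2132 - 27^2)/23 = 1403/23 = 61, a_12 = floor((46 + 27)/61) = 1.
  m_13 = 61*1 - 27 = 34, d_13 = (2132 - 34^2)/61 = 976/61 = 16, a_13 = floor((46 + 34)/16) = 5.
  m_14 = 16*5 - 34 = 46, d_14 = (2132 - 46^2)/16 = 16/16 = 1, a_14 = floor((46 + 46)/1) = 92.
  m_15 = 1*92 - 46 = 46, d_15 = (2132 - 46^2)/1 = 16/1 = 16: (m_15, d_15) = (m_1, d_1) = (46, 16), so from here the quotients repeat a_1, ..., a_14; the period length is 14.
So sqrt(2132) = [46; (5, 1, 3, 5, 1, 1, 22, 1, 1, 5, 3, 1, 5, 92)] with period length k = 14.
k is even, so the fundamental solution of x^2 - 2132y^2 = 1 is (p_{k-1}, q_{k-1}) = (p_13, q_13); compute convergents through index 13.
Convergents (p_i = a_i*p_{i-1} + p_{i-2}, q_i = a_i*q_{i-1} + q_{i-2} with p_{-2}=0, p_{-1}=1, q_{-2}=1, q_{-1}=0):
  i=0: a_0=46, p_0 = 46*1 + 0 = 46, q_0 = 46*0 + 1 = 1.
  i=1: a_1=5, p_1 = 5*46 + 1 = 231, q_1 = 5*1 + 0 = 5.
  i=2: a_2=1, p_2 = 1*231 + 46 = 277, q_2 = 1*5 + 1 = 6.
  i=3: a_3=3, p_3 = 3*277 + 231 = 1062, q_3 = 3*6 + 5 = 23.
  i=4: a_4=5, p_4 = 5*1062 + 277 = 5587, q_4 = 5*23 + 6 = 121.
  i=5: a_5=1, p_5 = 1*5587 + 1062 = 6649, q_5 = 1*121 + 23 = 144.
  i=6: a_6=1, p_6 = 1*6649 + 5587 = 12236, q_6 = 1*144 + 121 = 265.
  i=7: a_7=22, p_7 = 22*12236 + 6649 = 275841, q_7 = 22*265 + 144 = 5974.
  i=8: a_8=1, p_8 = 1*275841 + 12236 = 288077, q_8 = 1*5974 + 265 = 6239.
  i=9: a_9=1, p_9 = 1*288077 + 275841 = 563918, q_9 = 1*6239 + 5974 = 12213.
  i=10: a_10=5, p_10 = 5*563918 + 288077 = 3107667, q_10 = 5*12213 + 6239 = 67304.
  i=11: a_11=3, p_11 = 3*3107667 + 563918 = 9886919, q_11 = 3*67304 + 12213 = 214125.
  i=12: a_12=1, p_12 = 1*9886919 + 3107667 = 12994586, q_12 = 1*214125 + 67304 = 281429.
  i=13: a_13=5, p_13 = 5*12994586 + 9886919 = 74859849, q_13 = 5*281429 + 214125 = 1621270.
Check: 74859849^2 - 2132*1621270^2 = 5603996992302801 - 5603996992302800 = 1, so (x, y) = (74859849, 1621270) solves the equation, and by the theorem it is the least positive solution.

(x, y) = (74859849, 1621270)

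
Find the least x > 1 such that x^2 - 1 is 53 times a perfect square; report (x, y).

First expand sqrt(53) as a continued fraction. With x_i = (sqrt(53) + m_i)/d_i and (m_0, d_0) = (0, 1): a_0 = floor(sqrt(53)) = 7, since 7^2 = 49 <= 53 < 64 = 8^2.
Iterate m_{i+1} = d_i*a_i - m_i, d_{i+1} = (53 - m_{i+1}^2)/d_i, a_{i+1} = floor((a_0 + m_{i+1})/d_{i+1}):
  m_1 = 1*7 - 0 = 7, d_1 = (53 - 7^2)/1 = 4/1 = 4, a_1 = floor((7 + 7)/4) = 3.
  m_2 = 4*3 - 7 = 5, d_2 = (53 - 5^2)/4 = 28/4 = 7, a_2 = floor((7 + 5)/7) = 1.
  m_3 = 7*1 - 5 = 2, d_3 = (53 - 2^2)/7 = 49/7 = 7, a_3 = floor((7 + 2)/7) = 1.
  m_4 = 7*1 - 2 = 5, d_4 = (53 - 5^2)/7 = 28/7 = 4, a_4 = floor((7 + 5)/4) = 3.
  m_5 = 4*3 - 5 = 7, d_5 = (53 - 7^2)/4 = 4/4 = 1, a_5 = floor((7 + 7)/1) = 14.
  m_6 = 1*14 - 7 = 7, d_6 = (53 - 7^2)/1 = 4/1 = 4: (m_6, d_6) = (m_1, d_1) = (7, 4), so from here the quotients repeat a_1, ..., a_5; the period length is 5.
So sqrt(53) = [7; (3, 1, 1, 3, 14)] with period length k = 5.
k is odd, so (p_{k-1}, q_{k-1}) only solves x^2 - 53y^2 = -1 and the fundamental solution of x^2 - 53y^2 = 1 is (p_{2k-1}, q_{2k-1}) = (p_9, q_9); compute convergents through index 9, running through the period twice.
Convergents (p_i = a_i*p_{i-1} + p_{i-2}, q_i = a_i*q_{i-1} + q_{i-2} with p_{-2}=0, p_{-1}=1, q_{-2}=1, q_{-1}=0):
  i=0: a_0=7, p_0 = 7*1 + 0 = 7, q_0 = 7*0 + 1 = 1.
  i=1: a_1=3, p_1 = 3*7 + 1 = 22, q_1 = 3*1 + 0 = 3.
  i=2: a_2=1, p_2 = 1*22 + 7 = 29, q_2 = 1*3 + 1 = 4.
  i=3: a_3=1, p_3 = 1*29 + 22 = 51, q_3 = 1*4 + 3 = 7.
  i=4: a_4=3, p_4 = 3*51 + 29 = 182, q_4 = 3*7 + 4 = 25.
  i=5: a_5=14, p_5 = 14*182 + 51 = 2599, q_5 = 14*25 + 7 = 357.
  i=6: a_6=3, p_6 = 3*2599 + 182 = 7979, q_6 = 3*357 + 25 = 1096.
  i=7: a_7=1, p_7 = 1*7979 + 2599 = 10578, q_7 = 1*1096 + 357 = 1453.
  i=8: a_8=1, p_8 = 1*10578 + 7979 = 18557, q_8 = 1*1453 + 1096 = 2549.
  i=9: a_9=3, p_9 = 3*18557 + 10578 = 66249, q_9 = 3*2549 + 1453 = 9100.
Indeed p_4^2 - 53*q_4^2 = 33124 - 33125 = -1, not +1.
Check: 66249^2 - 53*9100^2 = 4388930001 - 4388930000 = 1, so (x, y) = (66249, 9100) solves the equation, and by the theorem it is the least positive solution.

(x, y) = (66249, 9100)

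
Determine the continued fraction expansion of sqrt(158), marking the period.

[12; (1, 1, 3, 12, 3, 1, 1, 24)]

Write x_i = (sqrt(158) + m_i)/d_i with (m_0, d_0) = (0, 1). a_0 = floor(sqrt(158)) = 12, since 12^2 = 144 <= 158 < 169 = 13^2.
Iterate m_{i+1} = d_i*a_i - m_i, d_{i+1} = (158 - m_{i+1}^2)/d_i, a_{i+1} = floor((a_0 + m_{i+1})/d_{i+1}):
  m_1 = 1*12 - 0 = 12, d_1 = (158 - 12^2)/1 = 14/1 = 14, a_1 = floor((12 + 12)/14) = 1.
  m_2 = 14*1 - 12 = 2, d_2 = (158 - 2^2)/14 = 154/14 = 11, a_2 = floor((12 + 2)/11) = 1.
  m_3 = 11*1 - 2 = 9, d_3 = (158 - 9^2)/11 = 77/11 = 7, a_3 = floor((12 + 9)/7) = 3.
  m_4 = 7*3 - 9 = 12, d_4 = (158 - 12^2)/7 = 14/7 = 2, a_4 = floor((12 + 12)/2) = 12.
  m_5 = 2*12 - 12 = 12, d_5 = (158 - 12^2)/2 = 14/2 = 7, a_5 = floor((12 + 12)/7) = 3.
  m_6 = 7*3 - 12 = 9, d_6 = (158 - 9^2)/7 = 77/7 = 11, a_6 = floor((12 + 9)/11) = 1.
  m_7 = 11*1 - 9 = 2, d_7 = (158 - 2^2)/11 = 154/11 = 14, a_7 = floor((12 + 2)/14) = 1.
  m_8 = 14*1 - 2 = 12, d_8 = (158 - 12^2)/14 = 14/14 = 1, a_8 = floor((12 + 12)/1) = 24.
  m_9 = 1*24 - 12 = 12, d_9 = (158 - 12^2)/1 = 14/1 = 14: (m_9, d_9) = (m_1, d_1) = (12, 14), so from here the quotients repeat a_1, ..., a_8; the period length is 8.
Hence the expansion of sqrt(158) is a_0 = 12 followed by the repeating block 1, 1, 3, 12, 3, 1, 1, 24 (period 8).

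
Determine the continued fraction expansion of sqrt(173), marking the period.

[13; (6, 1, 1, 6, 26)]

Write x_i = (sqrt(173) + m_i)/d_i with (m_0, d_0) = (0, 1). a_0 = floor(sqrt(173)) = 13, since 13^2 = 169 <= 173 < 196 = 14^2.
Iterate m_{i+1} = d_i*a_i - m_i, d_{i+1} = (173 - m_{i+1}^2)/d_i, a_{i+1} = floor((a_0 + m_{i+1})/d_{i+1}):
  m_1 = 1*13 - 0 = 13, d_1 = (173 - 13^2)/1 = 4/1 = 4, a_1 = floor((13 + 13)/4) = 6.
  m_2 = 4*6 - 13 = 11, d_2 = (173 - 11^2)/4 = 52/4 = 13, a_2 = floor((13 + 11)/13) = 1.
  m_3 = 13*1 - 11 = 2, d_3 = (173 - 2^2)/13 = 169/13 = 13, a_3 = floor((13 + 2)/13) = 1.
  m_4 = 13*1 - 2 = 11, d_4 = (173 - 11^2)/13 = 52/13 = 4, a_4 = floor((13 + 11)/4) = 6.
  m_5 = 4*6 - 11 = 13, d_5 = (173 - 13^2)/4 = 4/4 = 1, a_5 = floor((13 + 13)/1) = 26.
  m_6 = 1*26 - 13 = 13, d_6 = (173 - 13^2)/1 = 4/1 = 4: (m_6, d_6) = (m_1, d_1) = (13, 4), so from here the quotients repeat a_1, ..., a_5; the period length is 5.
Hence the expansion of sqrt(173) is a_0 = 13 followed by the repeating block 6, 1, 1, 6, 26 (period 5).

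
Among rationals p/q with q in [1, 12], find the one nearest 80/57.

Expand x = 80/57 as a continued fraction with the Euclidean algorithm:
  80 = 1*57 + 23, so a_0 = 1.
  57 = 2*23 + 11, so a_1 = 2.
  23 = 2*11 + 1, so a_2 = 2.
  11 = 11*1 + 0, so a_3 = 11.
so x = [1; 2, 2, 11].
Convergents (p_i = a_i*p_{i-1} + p_{i-2}, q_i = a_i*q_{i-1} + q_{i-2} with p_{-2}=0, p_{-1}=1, q_{-2}=1, q_{-1}=0), until the denominator exceeds 12:
  i=0: a_0=1, p_0 = 1*1 + 0 = 1, q_0 = 1*0 + 1 = 1.
  i=1: a_1=2, p_1 = 2*1 + 1 = 3, q_1 = 2*1 + 0 = 2.
  i=2: a_2=2, p_2 = 2*3 + 1 = 7, q_2 = 2*2 + 1 = 5.
  i=3: a_3=11, p_3 = 11*7 + 3 = 80, q_3 = 11*5 + 2 = 57.
q_3 = 57 > 12, so the last convergent with denominator <= 12 is p_2/q_2 = 7/5.
The closest fraction with denominator <= 12 is either p_2/q_2 or the intermediate fraction (k*p_2 + p_1)/(k*q_2 + q_1) with the largest k >= 1 whose denominator stays <= 12; these approach x as k grows, and every other convergent or intermediate fraction in range is farther away.
Largest k: floor((12 - q_1)/q_2) = floor((12 - 2)/5) = 2.
That gives (2*7 + 3)/(2*5 + 2) = 17/12.
Compare the errors: |x - 7/5| = |80*5 - 7*57|/(57*5) = 1/285, and |x - 17/12| = |80*12 - 17*57|/(57*12) = 9/684.
Cross-multiplying, 1*684 = 684 < 2565 = 9*285, so 1/285 is smaller: the convergent 7/5 is closer to x than 17/12.

7/5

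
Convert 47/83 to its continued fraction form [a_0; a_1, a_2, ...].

Run the Euclidean algorithm on 47 and 83; the successive quotients are the partial quotients a_0, a_1, ... (each step inverts the fractional part left over by the previous one):
  47 = 0*83 + 47, so a_0 = 0.
  83 = 1*47 + 36, so a_1 = 1.
  47 = 1*36 + 11, so a_2 = 1.
  36 = 3*11 + 3, so a_3 = 3.
  11 = 3*3 + 2, so a_4 = 3.
  3 = 1*2 + 1, so a_5 = 1.
  2 = 2*1 + 0, so a_6 = 2.
The remainder reaches 0 after 7 divisions, so the expansion has 7 partial quotients, read off in order.

[0; 1, 1, 3, 3, 1, 2]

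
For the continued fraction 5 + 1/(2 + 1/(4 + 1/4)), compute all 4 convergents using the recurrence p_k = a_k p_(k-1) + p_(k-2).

5/1, 11/2, 49/9, 207/38

Using the convergent recurrence p_i = a_i*p_{i-1} + p_{i-2}, q_i = a_i*q_{i-1} + q_{i-2} with p_{-2}=0, p_{-1}=1, q_{-2}=1, q_{-1}=0:
  i=0: a_0=5, p_0 = 5*1 + 0 = 5, q_0 = 5*0 + 1 = 1.
  i=1: a_1=2, p_1 = 2*5 + 1 = 11, q_1 = 2*1 + 0 = 2.
  i=2: a_2=4, p_2 = 4*11 + 5 = 49, q_2 = 4*2 + 1 = 9.
  i=3: a_3=4, p_3 = 4*49 + 11 = 207, q_3 = 4*9 + 2 = 38.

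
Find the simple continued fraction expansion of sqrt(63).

[7; (1, 14)]

Write x_i = (sqrt(63) + m_i)/d_i with (m_0, d_0) = (0, 1). a_0 = floor(sqrt(63)) = 7, since 7^2 = 49 <= 63 < 64 = 8^2.
Iterate m_{i+1} = d_i*a_i - m_i, d_{i+1} = (63 - m_{i+1}^2)/d_i, a_{i+1} = floor((a_0 + m_{i+1})/d_{i+1}):
  m_1 = 1*7 - 0 = 7, d_1 = (63 - 7^2)/1 = 14/1 = 14, a_1 = floor((7 + 7)/14) = 1.
  m_2 = 14*1 - 7 = 7, d_2 = (63 - 7^2)/14 = 14/14 = 1, a_2 = floor((7 + 7)/1) = 14.
  m_3 = 1*14 - 7 = 7, d_3 = (63 - 7^2)/1 = 14/1 = 14: (m_3, d_3) = (m_1, d_1) = (7, 14), so from here the quotients repeat a_1, a_2; the period length is 2.
Hence the expansion of sqrt(63) is a_0 = 7 followed by the repeating block 1, 14 (period 2).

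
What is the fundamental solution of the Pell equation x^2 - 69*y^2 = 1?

First expand sqrt(69) as a continued fraction. With x_i = (sqrt(69) + m_i)/d_i and (m_0, d_0) = (0, 1): a_0 = floor(sqrt(69)) = 8, since 8^2 = 64 <= 69 < 81 = 9^2.
Iterate m_{i+1} = d_i*a_i - m_i, d_{i+1} = (69 - m_{i+1}^2)/d_i, a_{i+1} = floor((a_0 + m_{i+1})/d_{i+1}):
  m_1 = 1*8 - 0 = 8, d_1 = (69 - 8^2)/1 = 5/1 = 5, a_1 = floor((8 + 8)/5) = 3.
  m_2 = 5*3 - 8 = 7, d_2 = (69 - 7^2)/5 = 20/5 = 4, a_2 = floor((8 + 7)/4) = 3.
  m_3 = 4*3 - 7 = 5, d_3 = (69 - 5^2)/4 = 44/4 = 11, a_3 = floor((8 + 5)/11) = 1.
  m_4 = 11*1 - 5 = 6, d_4 = (69 - 6^2)/11 = 33/11 = 3, a_4 = floor((8 + 6)/3) = 4.
  m_5 = 3*4 - 6 = 6, d_5 = (69 - 6^2)/3 = 33/3 = 11, a_5 = floor((8 + 6)/11) = 1.
  m_6 = 11*1 - 6 = 5, d_6 = (69 - 5^2)/11 = 44/11 = 4, a_6 = floor((8 + 5)/4) = 3.
  m_7 = 4*3 - 5 = 7, d_7 = (69 - 7^2)/4 = 20/4 = 5, a_7 = floor((8 + 7)/5) = 3.
  m_8 = 5*3 - 7 = 8, d_8 = (69 - 8^2)/5 = 5/5 = 1, a_8 = floor((8 + 8)/1) = 16.
  m_9 = 1*16 - 8 = 8, d_9 = (69 - 8^2)/1 = 5/1 = 5: (m_9, d_9) = (m_1, d_1) = (8, 5), so from here the quotients repeat a_1, ..., a_8; the period length is 8.
So sqrt(69) = [8; (3, 3, 1, 4, 1, 3, 3, 16)] with period length k = 8.
k is even, so the fundamental solution of x^2 - 69y^2 = 1 is (p_{k-1}, q_{k-1}) = (p_7, q_7); compute convergents through index 7.
Convergents (p_i = a_i*p_{i-1} + p_{i-2}, q_i = a_i*q_{i-1} + q_{i-2} with p_{-2}=0, p_{-1}=1, q_{-2}=1, q_{-1}=0):
  i=0: a_0=8, p_0 = 8*1 + 0 = 8, q_0 = 8*0 + 1 = 1.
  i=1: a_1=3, p_1 = 3*8 + 1 = 25, q_1 = 3*1 + 0 = 3.
  i=2: a_2=3, p_2 = 3*25 + 8 = 83, q_2 = 3*3 + 1 = 10.
  i=3: a_3=1, p_3 = 1*83 + 25 = 108, q_3 = 1*10 + 3 = 13.
  i=4: a_4=4, p_4 = 4*108 + 83 = 515, q_4 = 4*13 + 10 = 62.
  i=5: a_5=1, p_5 = 1*515 + 108 = 623, q_5 = 1*62 + 13 = 75.
  i=6: a_6=3, p_6 = 3*623 + 515 = 2384, q_6 = 3*75 + 62 = 287.
  i=7: a_7=3, p_7 = 3*2384 + 623 = 7775, q_7 = 3*287 + 75 = 936.
Check: 7775^2 - 69*936^2 = 60450625 - 60450624 = 1, so (x, y) = (7775, 936) solves the equation, and by the theorem it is the least positive solution.

(x, y) = (7775, 936)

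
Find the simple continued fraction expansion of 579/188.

[3; 12, 1, 1, 7]

Run the Euclidean algorithm on 579 and 188; the successive quotients are the partial quotients a_0, a_1, ... (each step inverts the fractional part left over by the previous one):
  579 = 3*188 + 15, so a_0 = 3.
  188 = 12*15 + 8, so a_1 = 12.
  15 = 1*8 + 7, so a_2 = 1.
  8 = 1*7 + 1, so a_3 = 1.
  7 = 7*1 + 0, so a_4 = 7.
The remainder reaches 0 after 5 divisions, so the expansion has 5 partial quotients, read off in order.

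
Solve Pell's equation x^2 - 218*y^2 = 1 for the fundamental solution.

First expand sqrt(218) as a continued fraction. With x_i = (sqrt(218) + m_i)/d_i and (m_0, d_0) = (0, 1): a_0 = floor(sqrt(218)) = 14, since 14^2 = 196 <= 218 < 225 = 15^2.
Iterate m_{i+1} = d_i*a_i - m_i, d_{i+1} = (218 - m_{i+1}^2)/d_i, a_{i+1} = floor((a_0 + m_{i+1})/d_{i+1}):
  m_1 = 1*14 - 0 = 14, d_1 = (218 - 14^2)/1 = 22/1 = 22, a_1 = floor((14 + 14)/22) = 1.
  m_2 = 22*1 - 14 = 8, d_2 = (218 - 8^2)/22 = 154/22 = 7, a_2 = floor((14 + 8)/7) = 3.
  m_3 = 7*3 - 8 = 13, d_3 = (218 - 13^2)/7 = 49/7 = 7, a_3 = floor((14 + 13)/7) = 3.
  m_4 = 7*3 - 13 = 8, d_4 = (218 - 8^2)/7 = 154/7 = 22, a_4 = floor((14 + 8)/22) = 1.
  m_5 = 22*1 - 8 = 14, d_5 = (218 - 14^2)/22 = 22/22 = 1, a_5 = floor((14 + 14)/1) = 28.
  m_6 = 1*28 - 14 = 14, d_6 = (218 - 14^2)/1 = 22/1 = 22: (m_6, d_6) = (m_1, d_1) = (14, 22), so from here the quotients repeat a_1, ..., a_5; the period length is 5.
So sqrt(218) = [14; (1, 3, 3, 1, 28)] with period length k = 5.
k is odd, so (p_{k-1}, q_{k-1}) only solves x^2 - 218y^2 = -1 and the fundamental solution of x^2 - 218y^2 = 1 is (p_{2k-1}, q_{2k-1}) = (p_9, q_9); compute convergents through index 9, running through the period twice.
Convergents (p_i = a_i*p_{i-1} + p_{i-2}, q_i = a_i*q_{i-1} + q_{i-2} with p_{-2}=0, p_{-1}=1, q_{-2}=1, q_{-1}=0):
  i=0: a_0=14, p_0 = 14*1 + 0 = 14, q_0 = 14*0 + 1 = 1.
  i=1: a_1=1, p_1 = 1*14 + 1 = 15, q_1 = 1*1 + 0 = 1.
  i=2: a_2=3, p_2 = 3*15 + 14 = 59, q_2 = 3*1 + 1 = 4.
  i=3: a_3=3, p_3 = 3*59 + 15 = 192, q_3 = 3*4 + 1 = 13.
  i=4: a_4=1, p_4 = 1*192 + 59 = 251, q_4 = 1*13 + 4 = 17.
  i=5: a_5=28, p_5 = 28*251 + 192 = 7220, q_5 = 28*17 + 13 = 489.
  i=6: a_6=1, p_6 = 1*7220 + 251 = 7471, q_6 = 1*489 + 17 = 506.
  i=7: a_7=3, p_7 = 3*7471 + 7220 = 29633, q_7 = 3*506 + 489 = 2007.
  i=8: a_8=3, p_8 = 3*29633 + 7471 = 96370, q_8 = 3*2007 + 506 = 6527.
  i=9: a_9=1, p_9 = 1*96370 + 29633 = 126003, q_9 = 1*6527 + 2007 = 8534.
Indeed p_4^2 - 218*q_4^2 = 63001 - 63002 = -1, not +1.
Check: 126003^2 - 218*8534^2 = 15876756009 - 15876756008 = 1, so (x, y) = (126003, 8534) solves the equation, and by the theorem it is the least positive solution.

(x, y) = (126003, 8534)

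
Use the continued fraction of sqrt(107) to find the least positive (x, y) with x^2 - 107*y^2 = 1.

First expand sqrt(107) as a continued fraction. With x_i = (sqrt(107) + m_i)/d_i and (m_0, d_0) = (0, 1): a_0 = floor(sqrt(107)) = 10, since 10^2 = 100 <= 107 < 121 = 11^2.
Iterate m_{i+1} = d_i*a_i - m_i, d_{i+1} = (107 - m_{i+1}^2)/d_i, a_{i+1} = floor((a_0 + m_{i+1})/d_{i+1}):
  m_1 = 1*10 - 0 = 10, d_1 = (107 - 10^2)/1 = 7/1 = 7, a_1 = floor((10 + 10)/7) = 2.
  m_2 = 7*2 - 10 = 4, d_2 = (107 - 4^2)/7 = 91/7 = 13, a_2 = floor((10 + 4)/13) = 1.
  m_3 = 13*1 - 4 = 9, d_3 = (107 - 9^2)/13 = 26/13 = 2, a_3 = floor((10 + 9)/2) = 9.
  m_4 = 2*9 - 9 = 9, d_4 = (107 - 9^2)/2 = 26/2 = 13, a_4 = floor((10 + 9)/13) = 1.
  m_5 = 13*1 - 9 = 4, d_5 = (107 - 4^2)/13 = 91/13 = 7, a_5 = floor((10 + 4)/7) = 2.
  m_6 = 7*2 - 4 = 10, d_6 = (107 - 10^2)/7 = 7/7 = 1, a_6 = floor((10 + 10)/1) = 20.
  m_7 = 1*20 - 10 = 10, d_7 = (107 - 10^2)/1 = 7/1 = 7: (m_7, d_7) = (m_1, d_1) = (10, 7), so from here the quotients repeat a_1, ..., a_6; the period length is 6.
So sqrt(107) = [10; (2, 1, 9, 1, 2, 20)] with period length k = 6.
k is even, so the fundamental solution of x^2 - 107y^2 = 1 is (p_{k-1}, q_{k-1}) = (p_5, q_5); compute convergents through index 5.
Convergents (p_i = a_i*p_{i-1} + p_{i-2}, q_i = a_i*q_{i-1} + q_{i-2} with p_{-2}=0, p_{-1}=1, q_{-2}=1, q_{-1}=0):
  i=0: a_0=10, p_0 = 10*1 + 0 = 10, q_0 = 10*0 + 1 = 1.
  i=1: a_1=2, p_1 = 2*10 + 1 = 21, q_1 = 2*1 + 0 = 2.
  i=2: a_2=1, p_2 = 1*21 + 10 = 31, q_2 = 1*2 + 1 = 3.
  i=3: a_3=9, p_3 = 9*31 + 21 = 300, q_3 = 9*3 + 2 = 29.
  i=4: a_4=1, p_4 = 1*300 + 31 = 331, q_4 = 1*29 + 3 = 32.
  i=5: a_5=2, p_5 = 2*331 + 300 = 962, q_5 = 2*32 + 29 = 93.
Check: 962^2 - 107*93^2 = 925444 - 925443 = 1, so (x, y) = (962, 93) solves the equation, and by the theorem it is the least positive solution.

(x, y) = (962, 93)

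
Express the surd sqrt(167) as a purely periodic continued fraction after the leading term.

[12; (1, 11, 1, 24)]

Write x_i = (sqrt(167) + m_i)/d_i with (m_0, d_0) = (0, 1). a_0 = floor(sqrt(167)) = 12, since 12^2 = 144 <= 167 < 169 = 13^2.
Iterate m_{i+1} = d_i*a_i - m_i, d_{i+1} = (167 - m_{i+1}^2)/d_i, a_{i+1} = floor((a_0 + m_{i+1})/d_{i+1}):
  m_1 = 1*12 - 0 = 12, d_1 = (167 - 12^2)/1 = 23/1 = 23, a_1 = floor((12 + 12)/23) = 1.
  m_2 = 23*1 - 12 = 11, d_2 = (167 - 11^2)/23 = 46/23 = 2, a_2 = floor((12 + 11)/2) = 11.
  m_3 = 2*11 - 11 = 11, d_3 = (167 - 11^2)/2 = 46/2 = 23, a_3 = floor((12 + 11)/23) = 1.
  m_4 = 23*1 - 11 = 12, d_4 = (167 - 12^2)/23 = 23/23 = 1, a_4 = floor((12 + 12)/1) = 24.
  m_5 = 1*24 - 12 = 12, d_5 = (167 - 12^2)/1 = 23/1 = 23: (m_5, d_5) = (m_1, d_1) = (12, 23), so from here the quotients repeat a_1, ..., a_4; the period length is 4.
Hence the expansion of sqrt(167) is a_0 = 12 followed by the repeating block 1, 11, 1, 24 (period 4).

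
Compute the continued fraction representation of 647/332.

Run the Euclidean algorithm on 647 and 332; the successive quotients are the partial quotients a_0, a_1, ... (each step inverts the fractional part left over by the previous one):
  647 = 1*332 + 315, so a_0 = 1.
  332 = 1*315 + 17, so a_1 = 1.
  315 = 18*17 + 9, so a_2 = 18.
  17 = 1*9 + 8, so a_3 = 1.
  9 = 1*8 + 1, so a_4 = 1.
  8 = 8*1 + 0, so a_5 = 8.
The remainder reaches 0 after 6 divisions, so the expansion has 6 partial quotients, read off in order.

[1; 1, 18, 1, 1, 8]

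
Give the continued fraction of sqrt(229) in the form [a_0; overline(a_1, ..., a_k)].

[15; overline(7, 1, 1, 7, 30)]

Write x_i = (sqrt(229) + m_i)/d_i with (m_0, d_0) = (0, 1). a_0 = floor(sqrt(229)) = 15, since 15^2 = 225 <= 229 < 256 = 16^2.
Iterate m_{i+1} = d_i*a_i - m_i, d_{i+1} = (229 - m_{i+1}^2)/d_i, a_{i+1} = floor((a_0 + m_{i+1})/d_{i+1}):
  m_1 = 1*15 - 0 = 15, d_1 = (229 - 15^2)/1 = 4/1 = 4, a_1 = floor((15 + 15)/4) = 7.
  m_2 = 4*7 - 15 = 13, d_2 = (229 - 13^2)/4 = 60/4 = 15, a_2 = floor((15 + 13)/15) = 1.
  m_3 = 15*1 - 13 = 2, d_3 = (229 - 2^2)/15 = 225/15 = 15, a_3 = floor((15 + 2)/15) = 1.
  m_4 = 15*1 - 2 = 13, d_4 = (229 - 13^2)/15 = 60/15 = 4, a_4 = floor((15 + 13)/4) = 7.
  m_5 = 4*7 - 13 = 15, d_5 = (229 - 15^2)/4 = 4/4 = 1, a_5 = floor((15 + 15)/1) = 30.
  m_6 = 1*30 - 15 = 15, d_6 = (229 - 15^2)/1 = 4/1 = 4: (m_6, d_6) = (m_1, d_1) = (15, 4), so from here the quotients repeat a_1, ..., a_5; the period length is 5.
Hence the expansion of sqrt(229) is a_0 = 15 followed by the repeating block 7, 1, 1, 7, 30 (period 5).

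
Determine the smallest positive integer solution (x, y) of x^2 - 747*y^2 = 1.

(x, y) = (82, 3)

First expand sqrt(747) as a continued fraction. With x_i = (sqrt(747) + m_i)/d_i and (m_0, d_0) = (0, 1): a_0 = floor(sqrt(747)) = 27, since 27^2 = 729 <= 747 < 784 = 28^2.
Iterate m_{i+1} = d_i*a_i - m_i, d_{i+1} = (747 - m_{i+1}^2)/d_i, a_{i+1} = floor((a_0 + m_{i+1})/d_{i+1}):
  m_1 = 1*27 - 0 = 27, d_1 = (747 - 27^2)/1 = 18/1 = 18, a_1 = floor((27 + 27)/18) = 3.
  m_2 = 18*3 - 27 = 27, d_2 = (747 - 27^2)/18 = 18/18 = 1, a_2 = floor((27 + 27)/1) = 54.
  m_3 = 1*54 - 27 = 27, d_3 = (747 - 27^2)/1 = 18/1 = 18: (m_3, d_3) = (m_1, d_1) = (27, 18), so from here the quotients repeat a_1, a_2; the period length is 2.
So sqrt(747) = [27; (3, 54)] with period length k = 2.
k is even, so the fundamental solution of x^2 - 747y^2 = 1 is (p_{k-1}, q_{k-1}) = (p_1, q_1); compute convergents through index 1.
Convergents (p_i = a_i*p_{i-1} + p_{i-2}, q_i = a_i*q_{i-1} + q_{i-2} with p_{-2}=0, p_{-1}=1, q_{-2}=1, q_{-1}=0):
  i=0: a_0=27, p_0 = 27*1 + 0 = 27, q_0 = 27*0 + 1 = 1.
  i=1: a_1=3, p_1 = 3*27 + 1 = 82, q_1 = 3*1 + 0 = 3.
Check: 82^2 - 747*3^2 = 6724 - 6723 = 1, so (x, y) = (82, 3) solves the equation, and by the theorem it is the least positive solution.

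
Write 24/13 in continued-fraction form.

[1; 1, 5, 2]

Run the Euclidean algorithm on 24 and 13; the successive quotients are the partial quotients a_0, a_1, ... (each step inverts the fractional part left over by the previous one):
  24 = 1*13 + 11, so a_0 = 1.
  13 = 1*11 + 2, so a_1 = 1.
  11 = 5*2 + 1, so a_2 = 5.
  2 = 2*1 + 0, so a_3 = 2.
The remainder reaches 0 after 4 divisions, so the expansion has 4 partial quotients, read off in order.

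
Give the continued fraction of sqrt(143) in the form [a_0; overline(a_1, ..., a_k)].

Write x_i = (sqrt(143) + m_i)/d_i with (m_0, d_0) = (0, 1). a_0 = floor(sqrt(143)) = 11, since 11^2 = 121 <= 143 < 144 = 12^2.
Iterate m_{i+1} = d_i*a_i - m_i, d_{i+1} = (143 - m_{i+1}^2)/d_i, a_{i+1} = floor((a_0 + m_{i+1})/d_{i+1}):
  m_1 = 1*11 - 0 = 11, d_1 = (143 - 11^2)/1 = 22/1 = 22, a_1 = floor((11 + 11)/22) = 1.
  m_2 = 22*1 - 11 = 11, d_2 = (143 - 11^2)/22 = 22/22 = 1, a_2 = floor((11 + 11)/1) = 22.
  m_3 = 1*22 - 11 = 11, d_3 = (143 - 11^2)/1 = 22/1 = 22: (m_3, d_3) = (m_1, d_1) = (11, 22), so from here the quotients repeat a_1, a_2; the period length is 2.
Hence the expansion of sqrt(143) is a_0 = 11 followed by the repeating block 1, 22 (period 2).

[11; overline(1, 22)]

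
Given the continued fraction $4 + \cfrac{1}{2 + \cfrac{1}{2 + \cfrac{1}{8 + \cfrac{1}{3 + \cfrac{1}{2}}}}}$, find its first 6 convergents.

4/1, 9/2, 22/5, 185/42, 577/131, 1339/304

Using the convergent recurrence p_i = a_i*p_{i-1} + p_{i-2}, q_i = a_i*q_{i-1} + q_{i-2} with p_{-2}=0, p_{-1}=1, q_{-2}=1, q_{-1}=0:
  i=0: a_0=4, p_0 = 4*1 + 0 = 4, q_0 = 4*0 + 1 = 1.
  i=1: a_1=2, p_1 = 2*4 + 1 = 9, q_1 = 2*1 + 0 = 2.
  i=2: a_2=2, p_2 = 2*9 + 4 = 22, q_2 = 2*2 + 1 = 5.
  i=3: a_3=8, p_3 = 8*22 + 9 = 185, q_3 = 8*5 + 2 = 42.
  i=4: a_4=3, p_4 = 3*185 + 22 = 577, q_4 = 3*42 + 5 = 131.
  i=5: a_5=2, p_5 = 2*577 + 185 = 1339, q_5 = 2*131 + 42 = 304.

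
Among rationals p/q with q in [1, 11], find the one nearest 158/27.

Expand x = 158/27 as a continued fraction with the Euclidean algorithm:
  158 = 5*27 + 23, so a_0 = 5.
  27 = 1*23 + 4, so a_1 = 1.
  23 = 5*4 + 3, so a_2 = 5.
  4 = 1*3 + 1, so a_3 = 1.
  3 = 3*1 + 0, so a_4 = 3.
so x = [5; 1, 5, 1, 3].
Convergents (p_i = a_i*p_{i-1} + p_{i-2}, q_i = a_i*q_{i-1} + q_{i-2} with p_{-2}=0, p_{-1}=1, q_{-2}=1, q_{-1}=0), until the denominator exceeds 11:
  i=0: a_0=5, p_0 = 5*1 + 0 = 5, q_0 = 5*0 + 1 = 1.
  i=1: a_1=1, p_1 = 1*5 + 1 = 6, q_1 = 1*1 + 0 = 1.
  i=2: a_2=5, p_2 = 5*6 + 5 = 35, q_2 = 5*1 + 1 = 6.
  i=3: a_3=1, p_3 = 1*35 + 6 = 41, q_3 = 1*6 + 1 = 7.
  i=4: a_4=3, p_4 = 3*41 + 35 = 158, q_4 = 3*7 + 6 = 27.
q_4 = 27 > 11, so the last convergent with denominator <= 11 is p_3/q_3 = 41/7.
The closest fraction with denominator <= 11 is either p_3/q_3 or the intermediate fraction (k*p_3 + p_2)/(k*q_3 + q_2) with the largest k >= 1 whose denominator stays <= 11; these approach x as k grows, and every other convergent or intermediate fraction in range is farther away.
Largest k: floor((11 - q_2)/q_3) = floor((11 - 6)/7) = 0.
Since k = 0, no intermediate fraction beyond p_3/q_3 has denominator <= 11, so the convergent 41/7 is the closest (its error is |158*7 - 41*27|/(27*7) = 1/189).

41/7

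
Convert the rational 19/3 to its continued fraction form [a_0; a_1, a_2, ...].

[6; 3]

Run the Euclidean algorithm on 19 and 3; the successive quotients are the partial quotients a_0, a_1, ... (each step inverts the fractional part left over by the previous one):
  19 = 6*3 + 1, so a_0 = 6.
  3 = 3*1 + 0, so a_1 = 3.
The remainder reaches 0 after 2 divisions, so the expansion has 2 partial quotients, read off in order.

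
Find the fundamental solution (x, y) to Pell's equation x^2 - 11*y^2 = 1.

First expand sqrt(11) as a continued fraction. With x_i = (sqrt(11) + m_i)/d_i and (m_0, d_0) = (0, 1): a_0 = floor(sqrt(11)) = 3, since 3^2 = 9 <= 11 < 16 = 4^2.
Iterate m_{i+1} = d_i*a_i - m_i, d_{i+1} = (11 - m_{i+1}^2)/d_i, a_{i+1} = floor((a_0 + m_{i+1})/d_{i+1}):
  m_1 = 1*3 - 0 = 3, d_1 = (11 - 3^2)/1 = 2/1 = 2, a_1 = floor((3 + 3)/2) = 3.
  m_2 = 2*3 - 3 = 3, d_2 = (11 - 3^2)/2 = 2/2 = 1, a_2 = floor((3 + 3)/1) = 6.
  m_3 = 1*6 - 3 = 3, d_3 = (11 - 3^2)/1 = 2/1 = 2: (m_3, d_3) = (m_1, d_1) = (3, 2), so from here the quotients repeat a_1, a_2; the period length is 2.
So sqrt(11) = [3; (3, 6)] with period length k = 2.
k is even, so the fundamental solution of x^2 - 11y^2 = 1 is (p_{k-1}, q_{k-1}) = (p_1, q_1); compute convergents through index 1.
Convergents (p_i = a_i*p_{i-1} + p_{i-2}, q_i = a_i*q_{i-1} + q_{i-2} with p_{-2}=0, p_{-1}=1, q_{-2}=1, q_{-1}=0):
  i=0: a_0=3, p_0 = 3*1 + 0 = 3, q_0 = 3*0 + 1 = 1.
  i=1: a_1=3, p_1 = 3*3 + 1 = 10, q_1 = 3*1 + 0 = 3.
Check: 10^2 - 11*3^2 = 100 - 99 = 1, so (x, y) = (10, 3) solves the equation, and by the theorem it is the least positive solution.

(x, y) = (10, 3)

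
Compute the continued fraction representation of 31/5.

[6; 5]

Run the Euclidean algorithm on 31 and 5; the successive quotients are the partial quotients a_0, a_1, ... (each step inverts the fractional part left over by the previous one):
  31 = 6*5 + 1, so a_0 = 6.
  5 = 5*1 + 0, so a_1 = 5.
The remainder reaches 0 after 2 divisions, so the expansion has 2 partial quotients, read off in order.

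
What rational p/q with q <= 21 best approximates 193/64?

Expand x = 193/64 as a continued fraction with the Euclidean algorithm:
  193 = 3*64 + 1, so a_0 = 3.
  64 = 64*1 + 0, so a_1 = 64.
so x = [3; 64].
Convergents (p_i = a_i*p_{i-1} + p_{i-2}, q_i = a_i*q_{i-1} + q_{i-2} with p_{-2}=0, p_{-1}=1, q_{-2}=1, q_{-1}=0), until the denominator exceeds 21:
  i=0: a_0=3, p_0 = 3*1 + 0 = 3, q_0 = 3*0 + 1 = 1.
  i=1: a_1=64, p_1 = 64*3 + 1 = 193, q_1 = 64*1 + 0 = 64.
q_1 = 64 > 21, so the last convergent with denominator <= 21 is p_0/q_0 = 3/1.
The closest fraction with denominator <= 21 is either p_0/q_0 or the intermediate fraction (k*p_0 + p_{-1})/(k*q_0 + q_{-1}) with the largest k >= 1 whose denominator stays <= 21; these approach x as k grows, and every other convergent or intermediate fraction in range is farther away.
Largest k: floor((21 - q_{-1})/q_0) = floor((21 - 0)/1) = 21 (using the seeds p_{-1} = 1, q_{-1} = 0).
That gives (21*3 + 1)/(21*1 + 0) = 64/21.
Compare the errors: |x - 3/1| = |193*1 - 3*64|/(64*1) = 1/64, and |x - 64/21| = |193*21 - 64*64|/(64*21) = 43/1344.
Cross-multiplying, 1*1344 = 1344 < 2752 = 43*64, so 1/64 is smaller: the convergent 3/1 is closer to x than 64/21.

3/1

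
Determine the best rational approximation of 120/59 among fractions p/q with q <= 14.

Expand x = 120/59 as a continued fraction with the Euclidean algorithm:
  120 = 2*59 + 2, so a_0 = 2.
  59 = 29*2 + 1, so a_1 = 29.
  2 = 2*1 + 0, so a_2 = 2.
so x = [2; 29, 2].
Convergents (p_i = a_i*p_{i-1} + p_{i-2}, q_i = a_i*q_{i-1} + q_{i-2} with p_{-2}=0, p_{-1}=1, q_{-2}=1, q_{-1}=0), until the denominator exceeds 14:
  i=0: a_0=2, p_0 = 2*1 + 0 = 2, q_0 = 2*0 + 1 = 1.
  i=1: a_1=29, p_1 = 29*2 + 1 = 59, q_1 = 29*1 + 0 = 29.
q_1 = 29 > 14, so the last convergent with denominator <= 14 is p_0/q_0 = 2/1.
The closest fraction with denominator <= 14 is either p_0/q_0 or the intermediate fraction (k*p_0 + p_{-1})/(k*q_0 + q_{-1}) with the largest k >= 1 whose denominator stays <= 14; these approach x as k grows, and every other convergent or intermediate fraction in range is farther away.
Largest k: floor((14 - q_{-1})/q_0) = floor((14 - 0)/1) = 14 (using the seeds p_{-1} = 1, q_{-1} = 0).
That gives (14*2 + 1)/(14*1 + 0) = 29/14.
Compare the errors: |x - 2/1| = |120*1 - 2*59|/(59*1) = 2/59, and |x - 29/14| = |120*14 - 29*59|/(59*14) = 31/826.
Cross-multiplying, 2*826 = 1652 < 1829 = 31*59, so 2/59 is smaller: the convergent 2/1 is closer to x than 29/14.

2/1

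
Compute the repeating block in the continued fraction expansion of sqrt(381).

[19; (1, 1, 12, 1, 1, 38)]

Write x_i = (sqrt(381) + m_i)/d_i with (m_0, d_0) = (0, 1). a_0 = floor(sqrt(381)) = 19, since 19^2 = 361 <= 381 < 400 = 20^2.
Iterate m_{i+1} = d_i*a_i - m_i, d_{i+1} = (381 - m_{i+1}^2)/d_i, a_{i+1} = floor((a_0 + m_{i+1})/d_{i+1}):
  m_1 = 1*19 - 0 = 19, d_1 = (381 - 19^2)/1 = 20/1 = 20, a_1 = floor((19 + 19)/20) = 1.
  m_2 = 20*1 - 19 = 1, d_2 = (381 - 1^2)/20 = 380/20 = 19, a_2 = floor((19 + 1)/19) = 1.
  m_3 = 19*1 - 1 = 18, d_3 = (381 - 18^2)/19 = 57/19 = 3, a_3 = floor((19 + 18)/3) = 12.
  m_4 = 3*12 - 18 = 18, d_4 = (381 - 18^2)/3 = 57/3 = 19, a_4 = floor((19 + 18)/19) = 1.
  m_5 = 19*1 - 18 = 1, d_5 = (381 - 1^2)/19 = 380/19 = 20, a_5 = floor((19 + 1)/20) = 1.
  m_6 = 20*1 - 1 = 19, d_6 = (381 - 19^2)/20 = 20/20 = 1, a_6 = floor((19 + 19)/1) = 38.
  m_7 = 1*38 - 19 = 19, d_7 = (381 - 19^2)/1 = 20/1 = 20: (m_7, d_7) = (m_1, d_1) = (19, 20), so from here the quotients repeat a_1, ..., a_6; the period length is 6.
Hence the expansion of sqrt(381) is a_0 = 19 followed by the repeating block 1, 1, 12, 1, 1, 38 (period 6).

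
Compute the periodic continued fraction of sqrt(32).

[5; (1, 1, 1, 10)]

Write x_i = (sqrt(32) + m_i)/d_i with (m_0, d_0) = (0, 1). a_0 = floor(sqrt(32)) = 5, since 5^2 = 25 <= 32 < 36 = 6^2.
Iterate m_{i+1} = d_i*a_i - m_i, d_{i+1} = (32 - m_{i+1}^2)/d_i, a_{i+1} = floor((a_0 + m_{i+1})/d_{i+1}):
  m_1 = 1*5 - 0 = 5, d_1 = (32 - 5^2)/1 = 7/1 = 7, a_1 = floor((5 + 5)/7) = 1.
  m_2 = 7*1 - 5 = 2, d_2 = (32 - 2^2)/7 = 28/7 = 4, a_2 = floor((5 + 2)/4) = 1.
  m_3 = 4*1 - 2 = 2, d_3 = (32 - 2^2)/4 = 28/4 = 7, a_3 = floor((5 + 2)/7) = 1.
  m_4 = 7*1 - 2 = 5, d_4 = (32 - 5^2)/7 = 7/7 = 1, a_4 = floor((5 + 5)/1) = 10.
  m_5 = 1*10 - 5 = 5, d_5 = (32 - 5^2)/1 = 7/1 = 7: (m_5, d_5) = (m_1, d_1) = (5, 7), so from here the quotients repeat a_1, ..., a_4; the period length is 4.
Hence the expansion of sqrt(32) is a_0 = 5 followed by the repeating block 1, 1, 1, 10 (period 4).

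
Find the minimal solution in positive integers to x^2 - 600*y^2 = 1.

First expand sqrt(600) as a continued fraction. With x_i = (sqrt(600) + m_i)/d_i and (m_0, d_0) = (0, 1): a_0 = floor(sqrt(600)) = 24, since 24^2 = 576 <= 600 < 625 = 25^2.
Iterate m_{i+1} = d_i*a_i - m_i, d_{i+1} = (600 - m_{i+1}^2)/d_i, a_{i+1} = floor((a_0 + m_{i+1})/d_{i+1}):
  m_1 = 1*24 - 0 = 24, d_1 = (600 - 24^2)/1 = 24/1 = 24, a_1 = floor((24 + 24)/24) = 2.
  m_2 = 24*2 - 24 = 24, d_2 = (600 - 24^2)/24 = 24/24 = 1, a_2 = floor((24 + 24)/1) = 48.
  m_3 = 1*48 - 24 = 24, d_3 = (600 - 24^2)/1 = 24/1 = 24: (m_3, d_3) = (m_1, d_1) = (24, 24), so from here the quotients repeat a_1, a_2; the period length is 2.
So sqrt(600) = [24; (2, 48)] with period length k = 2.
k is even, so the fundamental solution of x^2 - 600y^2 = 1 is (p_{k-1}, q_{k-1}) = (p_1, q_1); compute convergents through index 1.
Convergents (p_i = a_i*p_{i-1} + p_{i-2}, q_i = a_i*q_{i-1} + q_{i-2} with p_{-2}=0, p_{-1}=1, q_{-2}=1, q_{-1}=0):
  i=0: a_0=24, p_0 = 24*1 + 0 = 24, q_0 = 24*0 + 1 = 1.
  i=1: a_1=2, p_1 = 2*24 + 1 = 49, q_1 = 2*1 + 0 = 2.
Check: 49^2 - 600*2^2 = 2401 - 2400 = 1, so (x, y) = (49, 2) solves the equation, and by the theorem it is the least positive solution.

(x, y) = (49, 2)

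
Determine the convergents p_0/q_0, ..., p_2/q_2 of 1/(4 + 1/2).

Using the convergent recurrence p_i = a_i*p_{i-1} + p_{i-2}, q_i = a_i*q_{i-1} + q_{i-2} with p_{-2}=0, p_{-1}=1, q_{-2}=1, q_{-1}=0:
  i=0: a_0=0, p_0 = 0*1 + 0 = 0, q_0 = 0*0 + 1 = 1.
  i=1: a_1=4, p_1 = 4*0 + 1 = 1, q_1 = 4*1 + 0 = 4.
  i=2: a_2=2, p_2 = 2*1 + 0 = 2, q_2 = 2*4 + 1 = 9.

0/1, 1/4, 2/9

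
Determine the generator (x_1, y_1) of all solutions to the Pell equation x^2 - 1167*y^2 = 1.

First expand sqrt(1167) as a continued fraction. With x_i = (sqrt(1167) + m_i)/d_i and (m_0, d_0) = (0, 1): a_0 = floor(sqrt(1167)) = 34, since 34^2 = 1156 <= 1167 < 1225 = 35^2.
Iterate m_{i+1} = d_i*a_i - m_i, d_{i+1} = (1167 - m_{i+1}^2)/d_i, a_{i+1} = floor((a_0 + m_{i+1})/d_{i+1}):
  m_1 = 1*34 - 0 = 34, d_1 = (1167 - 34^2)/1 = 11/1 = 11, a_1 = floor((34 + 34)/11) = 6.
  m_2 = 11*6 - 34 = 32, d_2 = (1167 - 32^2)/11 = 143/11 = 13, a_2 = floor((34 + 32)/13) = 5.
  m_3 = 13*5 - 32 = 33, d_3 = (1167 - 33^2)/13 = 78/13 = 6, a_3 = floor((34 + 33)/6) = 11.
  m_4 = 6*11 - 33 = 33, d_4 = (1167 - 33^2)/6 = 78/6 = 13, a_4 = floor((34 + 33)/13) = 5.
  m_5 = 13*5 - 33 = 32, d_5 = (1167 - 32^2)/13 = 143/13 = 11, a_5 = floor((34 + 32)/11) = 6.
  m_6 = 11*6 - 32 = 34, d_6 = (1167 - 34^2)/11 = 11/11 = 1, a_6 = floor((34 + 34)/1) = 68.
  m_7 = 1*68 - 34 = 34, d_7 = (1167 - 34^2)/1 = 11/1 = 11: (m_7, d_7) = (m_1, d_1) = (34, 11), so from here the quotients repeat a_1, ..., a_6; the period length is 6.
So sqrt(1167) = [34; (6, 5, 11, 5, 6, 68)] with period length k = 6.
k is even, so the fundamental solution of x^2 - 1167y^2 = 1 is (p_{k-1}, q_{k-1}) = (p_5, q_5); compute convergents through index 5.
Convergents (p_i = a_i*p_{i-1} + p_{i-2}, q_i = a_i*q_{i-1} + q_{i-2} with p_{-2}=0, p_{-1}=1, q_{-2}=1, q_{-1}=0):
  i=0: a_0=34, p_0 = 34*1 + 0 = 34, q_0 = 34*0 + 1 = 1.
  i=1: a_1=6, p_1 = 6*34 + 1 = 205, q_1 = 6*1 + 0 = 6.
  i=2: a_2=5, p_2 = 5*205 + 34 = 1059, q_2 = 5*6 + 1 = 31.
  i=3: a_3=11, p_3 = 11*1059 + 205 = 11854, q_3 = 11*31 + 6 = 347.
  i=4: a_4=5, p_4 = 5*11854 + 1059 = 60329, q_4 = 5*347 + 31 = 1766.
  i=5: a_5=6, p_5 = 6*60329 + 11854 = 373828, q_5 = 6*1766 + 347 = 10943.
Check: 373828^2 - 1167*10943^2 = 139747373584 - 139747373583 = 1, so (x, y) = (373828, 10943) solves the equation, and by the theorem it is the least positive solution.

(x, y) = (373828, 10943)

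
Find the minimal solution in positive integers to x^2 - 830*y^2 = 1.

(x, y) = (146411, 5082)

First expand sqrt(830) as a continued fraction. With x_i = (sqrt(830) + m_i)/d_i and (m_0, d_0) = (0, 1): a_0 = floor(sqrt(830)) = 28, since 28^2 = 784 <= 830 < 841 = 29^2.
Iterate m_{i+1} = d_i*a_i - m_i, d_{i+1} = (830 - m_{i+1}^2)/d_i, a_{i+1} = floor((a_0 + m_{i+1})/d_{i+1}):
  m_1 = 1*28 - 0 = 28, d_1 = (830 - 28^2)/1 = 46/1 = 46, a_1 = floor((28 + 28)/46) = 1.
  m_2 = 46*1 - 28 = 18, d_2 = (830 - 18^2)/46 = 506/46 = 11, a_2 = floor((28 + 18)/11) = 4.
  m_3 = 11*4 - 18 = 26, d_3 = (830 - 26^2)/11 = 154/11 = 14, a_3 = floor((28 + 26)/14) = 3.
  m_4 = 14*3 - 26 = 16, d_4 = (830 - 16^2)/14 = 574/14 = 41, a_4 = floor((28 + 16)/41) = 1.
  m_5 = 41*1 - 16 = 25, d_5 = (830 - 25^2)/41 = 205/41 = 5, a_5 = floor((28 + 25)/5) = 10.
  m_6 = 5*10 - 25 = 25, d_6 = (830 - 25^2)/5 = 205/5 = 41, a_6 = floor((28 + 25)/41) = 1.
  m_7 = 41*1 - 25 = 16, d_7 = (830 - 16^2)/41 = 574/41 = 14, a_7 = floor((28 + 16)/14) = 3.
  m_8 = 14*3 - 16 = 26, d_8 = (830 - 26^2)/14 = 154/14 = 11, a_8 = floor((28 + 26)/11) = 4.
  m_9 = 11*4 - 26 = 18, d_9 = (830 - 18^2)/11 = 506/11 = 46, a_9 = floor((28 + 18)/46) = 1.
  m_10 = 46*1 - 18 = 28, d_10 = (830 - 28^2)/46 = 46/46 = 1, a_10 = floor((28 + 28)/1) = 56.
  m_11 = 1*56 - 28 = 28, d_11 = (830 - 28^2)/1 = 46/1 = 46: (m_11, d_11) = (m_1, d_1) = (28, 46), so from here the quotients repeat a_1, ..., a_10; the period length is 10.
So sqrt(830) = [28; (1, 4, 3, 1, 10, 1, 3, 4, 1, 56)] with period length k = 10.
k is even, so the fundamental solution of x^2 - 830y^2 = 1 is (p_{k-1}, q_{k-1}) = (p_9, q_9); compute convergents through index 9.
Convergents (p_i = a_i*p_{i-1} + p_{i-2}, q_i = a_i*q_{i-1} + q_{i-2} with p_{-2}=0, p_{-1}=1, q_{-2}=1, q_{-1}=0):
  i=0: a_0=28, p_0 = 28*1 + 0 = 28, q_0 = 28*0 + 1 = 1.
  i=1: a_1=1, p_1 = 1*28 + 1 = 29, q_1 = 1*1 + 0 = 1.
  i=2: a_2=4, p_2 = 4*29 + 28 = 144, q_2 = 4*1 + 1 = 5.
  i=3: a_3=3, p_3 = 3*144 + 29 = 461, q_3 = 3*5 + 1 = 16.
  i=4: a_4=1, p_4 = 1*461 + 144 = 605, q_4 = 1*16 + 5 = 21.
  i=5: a_5=10, p_5 = 10*605 + 461 = 6511, q_5 = 10*21 + 16 = 226.
  i=6: a_6=1, p_6 = 1*6511 + 605 = 7116, q_6 = 1*226 + 21 = 247.
  i=7: a_7=3, p_7 = 3*7116 + 6511 = 27859, q_7 = 3*247 + 226 = 967.
  i=8: a_8=4, p_8 = 4*27859 + 7116 = 118552, q_8 = 4*967 + 247 = 4115.
  i=9: a_9=1, p_9 = 1*118552 + 27859 = 146411, q_9 = 1*4115 + 967 = 5082.
Check: 146411^2 - 830*5082^2 = 21436180921 - 21436180920 = 1, so (x, y) = (146411, 5082) solves the equation, and by the theorem it is the least positive solution.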